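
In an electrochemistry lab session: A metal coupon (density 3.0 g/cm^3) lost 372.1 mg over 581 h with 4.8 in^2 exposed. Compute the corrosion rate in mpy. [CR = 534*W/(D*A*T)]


Apply the mpy weight-loss relation: CR = 534 * W / (D * A * T)
Numerator: 534 * 372.1 = 198701.4
Denominator: 3.0 * 4.8 * 581 = 8366.4
CR = 198701.4 / 8366.4 = 23.7499 mpy

23.7499 mpy


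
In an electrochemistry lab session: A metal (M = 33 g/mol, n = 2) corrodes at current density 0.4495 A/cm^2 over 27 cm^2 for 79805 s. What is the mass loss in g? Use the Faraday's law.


Apply Faraday's law: m = i*A*t*M / (n*F)
Total charge passed Q = i*A*t = 0.4495*27*79805 = 968553.3825 C
m = Q*M/(n*F) = 968553.3825*33/(2*96485) = 165.63332 g

165.63332 g


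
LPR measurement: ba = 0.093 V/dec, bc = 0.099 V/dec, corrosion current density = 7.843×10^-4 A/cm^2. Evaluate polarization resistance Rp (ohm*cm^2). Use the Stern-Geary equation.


Apply the Stern-Geary equation: Rp = ba*bc / (2.303*icorr*(ba+bc))
ba*bc = 0.093*0.099 = 0.009207
ba+bc = 0.192; 2.303*icorr*(ba+bc) = 2.303*7.843×10^-4*0.192 = 3.4679864×10^-4
Rp = 0.009207 / 3.4679864×10^-4 = 26.5 ohm*cm^2

26.5 ohm*cm^2


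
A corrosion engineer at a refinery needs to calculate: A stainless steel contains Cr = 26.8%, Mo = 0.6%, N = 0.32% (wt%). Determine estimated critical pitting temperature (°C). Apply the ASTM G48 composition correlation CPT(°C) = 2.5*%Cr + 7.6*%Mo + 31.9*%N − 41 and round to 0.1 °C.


Apply the ASTM G48 empirical CPT estimate: CPT(°C) = 2.5*%Cr + 7.6*%Mo + 31.9*%N − 41
2.5*26.8 = 67; 7.6*0.6 = 4.56; 31.9*0.32 = 10.208
CPT = 67 + 4.56 + 10.208 − 41 = 40.768 °C
Rounded to 0.1 °C: CPT ≈ 40.8 °C

40.8 °C


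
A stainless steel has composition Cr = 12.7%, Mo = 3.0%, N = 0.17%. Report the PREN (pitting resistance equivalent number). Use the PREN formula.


Apply the PREN formula: PREN = Cr + 3.3*Mo + 16*N
PREN = 12.7 + 3.3*3.0 + 16*0.17
PREN = 12.7 + 9.9 + 2.72 = 25.32

25.32


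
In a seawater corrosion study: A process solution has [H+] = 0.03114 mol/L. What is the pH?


pH = −log10[H+]
pH = −log10(0.03114) = 1.51

1.51


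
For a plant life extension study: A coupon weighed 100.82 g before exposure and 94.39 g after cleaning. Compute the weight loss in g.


Weight loss = initial − final
WL = 100.82 − 94.39 = 6.43 g

6.43 g


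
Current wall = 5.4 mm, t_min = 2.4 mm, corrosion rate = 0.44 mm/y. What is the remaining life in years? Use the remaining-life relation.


Apply the remaining-life relation: RL = (t_current − t_min) / CR
RL = (5.4 − 2.4) / 0.44 = 3.0 / 0.44 = 6.8 years

6.8 years


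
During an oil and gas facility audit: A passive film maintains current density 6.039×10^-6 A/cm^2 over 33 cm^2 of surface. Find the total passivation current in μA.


I = i_pass * A, then convert A → μA (×10^6)
I = 6.039×10^-6 * 33 * 10^6 = 199.29 μA

199.29 μA


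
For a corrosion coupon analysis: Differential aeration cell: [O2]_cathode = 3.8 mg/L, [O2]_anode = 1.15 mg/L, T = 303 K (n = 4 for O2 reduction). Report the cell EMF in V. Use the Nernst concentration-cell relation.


Apply the Nernst concentration-cell relation: E = (RT/nF)*ln(C_cathode/C_anode)
RT/nF = 8.314*303/(4*96485) = 0.00652729 V
ln(3.8/1.15) = 1.19524
E = 0.00652729 * 1.19524 = 0.0078 V

0.0078 V


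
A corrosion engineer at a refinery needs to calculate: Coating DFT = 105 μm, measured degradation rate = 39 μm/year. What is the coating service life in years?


Service life = thickness / degradation rate
Life = 105 / 39 = 2.7 years

2.7 years


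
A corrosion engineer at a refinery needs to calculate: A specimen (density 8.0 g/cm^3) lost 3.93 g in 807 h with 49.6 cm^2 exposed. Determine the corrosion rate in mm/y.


Apply the mm/y weight-loss relation: CR = 87600 * W / (D * A * T)
Numerator: 87600 * 3.93 = 344268.0
Denominator: 8.0 * 49.6 * 807 = 320217.6
CR = 344268.0 / 320217.6 = 1.075106 mm/y

1.075106 mm/y


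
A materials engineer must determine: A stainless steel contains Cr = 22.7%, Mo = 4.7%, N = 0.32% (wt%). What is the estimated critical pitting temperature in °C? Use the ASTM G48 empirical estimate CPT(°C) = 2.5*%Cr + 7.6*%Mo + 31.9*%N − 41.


Apply the ASTM G48 empirical CPT estimate: CPT(°C) = 2.5*%Cr + 7.6*%Mo + 31.9*%N − 41
2.5*22.7 = 56.75; 7.6*4.7 = 35.72; 31.9*0.32 = 10.208
CPT = 56.75 + 35.72 + 10.208 − 41 = 61.678 °C
Rounded to 0.1 °C: CPT ≈ 61.7 °C

61.7 °C


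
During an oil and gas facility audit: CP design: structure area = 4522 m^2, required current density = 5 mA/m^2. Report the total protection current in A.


I = area * current density, then convert mA → A (÷1000)
I = 4522 * 5 / 1000 = 22.61 A

22.61 A


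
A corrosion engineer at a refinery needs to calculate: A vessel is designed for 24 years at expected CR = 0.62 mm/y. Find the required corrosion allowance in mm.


Corrosion allowance = CR × design life
CA = 0.62 * 24 = 14.88 mm

14.88 mm


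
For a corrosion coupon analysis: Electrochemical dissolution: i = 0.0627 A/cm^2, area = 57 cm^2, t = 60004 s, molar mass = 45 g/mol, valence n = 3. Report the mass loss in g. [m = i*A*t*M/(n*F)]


Apply Faraday's law: m = i*A*t*M / (n*F)
Total charge passed Q = i*A*t = 0.0627*57*60004 = 214448.2956 C
m = Q*M/(n*F) = 214448.2956*45/(3*96485) = 33.339 g

33.339 g


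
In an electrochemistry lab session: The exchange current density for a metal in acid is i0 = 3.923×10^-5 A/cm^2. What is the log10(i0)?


i0 = 3.923×10^-5 A/cm^2
log10(i0) = -4.406

-4.406


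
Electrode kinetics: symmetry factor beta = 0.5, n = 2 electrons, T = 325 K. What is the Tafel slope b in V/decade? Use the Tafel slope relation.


Apply the Tafel slope relation: b = 2.303*R*T/(beta*n*F)
Numerator: 2.303 * 8.314 * 325 = 6222.82
Denominator: 0.5 * 2 * 96485 = 96485.0
b = 6222.82 / 96485.0 = 0.064 V/decade

0.064 V/decade


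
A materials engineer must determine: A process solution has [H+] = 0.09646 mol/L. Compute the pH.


pH = −log10[H+]
pH = −log10(0.09646) = 1.02

1.02


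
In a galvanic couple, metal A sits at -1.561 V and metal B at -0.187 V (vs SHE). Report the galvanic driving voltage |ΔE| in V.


Driving voltage is the absolute potential difference.
|ΔE| = |-1.561 − (-0.187)| = 1.374 V

1.374 V


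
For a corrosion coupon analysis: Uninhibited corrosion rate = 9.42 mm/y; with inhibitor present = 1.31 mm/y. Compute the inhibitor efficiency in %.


Apply the inhibitor-efficiency definition: IE = (CR_blank − CR_inh)/CR_blank × 100
IE = (9.42 − 1.31) / 9.42 × 100
IE = 8.11 / 9.42 × 100 = 86.1 %

86.1 %


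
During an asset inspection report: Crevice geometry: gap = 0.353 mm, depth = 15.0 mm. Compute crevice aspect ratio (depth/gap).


Aspect ratio = depth / gap
Ratio = 15.0 / 0.353 = 42.5

42.5


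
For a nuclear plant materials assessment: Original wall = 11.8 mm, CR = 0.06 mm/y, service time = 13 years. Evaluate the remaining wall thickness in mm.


Remaining wall = original − CR × time
t = 11.8 − 0.06*13 = 11.8 − 0.78 = 11.02 mm

11.02 mm


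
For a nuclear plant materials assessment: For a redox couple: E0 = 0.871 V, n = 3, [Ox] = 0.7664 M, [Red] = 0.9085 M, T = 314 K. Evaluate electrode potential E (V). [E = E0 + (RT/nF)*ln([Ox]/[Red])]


Apply the Nernst equation: E = E0 + (RT/nF)*ln([Ox]/[Red])
Step 1: RT/nF = 8.314*314/(3*96485) = 0.009019 V
Step 2: [Ox]/[Red] = 0.7664/0.9085 = 0.843588
Step 3: ln(0.843588) = -0.170091
Step 4: correction = 0.009019 * -0.170091 = -0.0015 V
E = 0.871 + -0.0015 = 0.8695 V

0.8695 V


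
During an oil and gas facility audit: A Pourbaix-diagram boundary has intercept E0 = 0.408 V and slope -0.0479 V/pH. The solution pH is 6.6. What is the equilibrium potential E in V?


Apply the Pourbaix line equation: E = E0 + slope*pH
E = 0.408 + (-0.0479)*6.6 = 0.408 + (-0.31614) = 0.09186 V
Rounded to 3 decimal places: E = 0.092 V

0.092 V


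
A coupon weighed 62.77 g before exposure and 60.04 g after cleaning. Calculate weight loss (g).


Weight loss = initial − final
WL = 62.77 − 60.04 = 2.73 g

2.73 g


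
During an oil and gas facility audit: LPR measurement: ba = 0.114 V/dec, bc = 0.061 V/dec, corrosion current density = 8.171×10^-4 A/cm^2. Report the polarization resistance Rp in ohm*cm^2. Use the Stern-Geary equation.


Apply the Stern-Geary equation: Rp = ba*bc / (2.303*icorr*(ba+bc))
ba*bc = 0.114*0.061 = 0.006954
ba+bc = 0.175; 2.303*icorr*(ba+bc) = 2.303*8.171×10^-4*0.175 = 3.2931173×10^-4
Rp = 0.006954 / 3.2931173×10^-4 = 21.1 ohm*cm^2

21.1 ohm*cm^2


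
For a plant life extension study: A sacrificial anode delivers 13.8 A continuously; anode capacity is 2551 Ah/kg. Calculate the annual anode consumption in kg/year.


Annual consumption = current * hours per year / capacity
Rate = 13.8 * 8760 / 2551 = 47.4 kg/year

47.4 kg/year


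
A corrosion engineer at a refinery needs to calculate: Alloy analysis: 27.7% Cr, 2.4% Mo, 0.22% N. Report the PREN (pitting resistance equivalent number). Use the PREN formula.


Apply the PREN formula: PREN = Cr + 3.3*Mo + 16*N
PREN = 27.7 + 3.3*2.4 + 16*0.22
PREN = 27.7 + 7.92 + 3.52 = 39.14

39.14


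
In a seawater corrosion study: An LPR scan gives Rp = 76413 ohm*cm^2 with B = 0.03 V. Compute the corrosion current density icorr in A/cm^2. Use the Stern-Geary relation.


Apply the Stern-Geary relation: icorr = B / Rp
icorr = 0.03 / 76413 = 3.926×10^-7 A/cm^2

3.926×10^-7 A/cm^2


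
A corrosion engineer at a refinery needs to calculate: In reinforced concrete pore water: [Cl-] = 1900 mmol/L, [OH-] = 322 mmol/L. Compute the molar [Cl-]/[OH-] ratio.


Threshold parameter = [Cl-] / [OH-] (molar basis; both in mmol/L, so units cancel)
Ratio = 1900 / 322 = 5.9

5.9


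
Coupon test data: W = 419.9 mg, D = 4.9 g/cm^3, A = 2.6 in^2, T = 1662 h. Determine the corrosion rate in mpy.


Apply the mpy weight-loss relation: CR = 534 * W / (D * A * T)
Numerator: 534 * 419.9 = 224226.6
Denominator: 4.9 * 2.6 * 1662 = 21173.88
CR = 224226.6 / 21173.88 = 10.58977 mpy

10.58977 mpy


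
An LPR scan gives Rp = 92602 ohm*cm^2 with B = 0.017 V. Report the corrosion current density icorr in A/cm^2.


Apply the Stern-Geary relation: icorr = B / Rp
icorr = 0.017 / 92602 = 1.836×10^-7 A/cm^2

1.836×10^-7 A/cm^2


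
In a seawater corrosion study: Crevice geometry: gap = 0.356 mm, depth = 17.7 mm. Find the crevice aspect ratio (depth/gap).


Aspect ratio = depth / gap
Ratio = 17.7 / 0.356 = 49.7

49.7


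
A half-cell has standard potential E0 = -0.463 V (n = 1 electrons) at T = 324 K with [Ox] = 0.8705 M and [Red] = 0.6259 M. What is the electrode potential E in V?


Apply the Nernst equation: E = E0 + (RT/nF)*ln([Ox]/[Red])
Step 1: RT/nF = 8.314*324/(1*96485) = 0.0279187 V
Step 2: [Ox]/[Red] = 0.8705/0.6259 = 1.390797
Step 3: ln(1.390797) = 0.329877
Step 4: correction = 0.0279187 * 0.329877 = 0.009 V
E = -0.463 + 0.009 = -0.454 V

-0.454 V


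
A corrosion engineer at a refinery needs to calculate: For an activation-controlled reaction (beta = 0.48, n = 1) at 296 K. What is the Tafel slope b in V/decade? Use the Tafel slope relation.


Apply the Tafel slope relation: b = 2.303*R*T/(beta*n*F)
Numerator: 2.303 * 8.314 * 296 = 5667.55
Denominator: 0.48 * 1 * 96485 = 46312.8
b = 5667.55 / 46312.8 = 0.122 V/decade

0.122 V/decade


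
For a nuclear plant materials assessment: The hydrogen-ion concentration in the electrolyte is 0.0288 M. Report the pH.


pH = −log10[H+]
pH = −log10(0.0288) = 1.54

1.54


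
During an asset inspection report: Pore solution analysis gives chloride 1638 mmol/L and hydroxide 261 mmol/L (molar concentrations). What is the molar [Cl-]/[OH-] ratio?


Threshold parameter = [Cl-] / [OH-] (molar basis; both in mmol/L, so units cancel)
Ratio = 1638 / 261 = 6.28

6.28


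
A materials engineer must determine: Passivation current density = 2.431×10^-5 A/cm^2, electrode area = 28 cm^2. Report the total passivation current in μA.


I = i_pass * A, then convert A → μA (×10^6)
I = 2.431×10^-5 * 28 * 10^6 = 680.68 μA

680.68 μA


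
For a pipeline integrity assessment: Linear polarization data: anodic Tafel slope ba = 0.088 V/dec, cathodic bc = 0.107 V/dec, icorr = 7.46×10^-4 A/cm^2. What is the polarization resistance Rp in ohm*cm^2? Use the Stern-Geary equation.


Apply the Stern-Geary equation: Rp = ba*bc / (2.303*icorr*(ba+bc))
ba*bc = 0.088*0.107 = 0.009416
ba+bc = 0.195; 2.303*icorr*(ba+bc) = 2.303*7.46×10^-4*0.195 = 3.3501741×10^-4
Rp = 0.009416 / 3.3501741×10^-4 = 28.11 ohm*cm^2

28.11 ohm*cm^2


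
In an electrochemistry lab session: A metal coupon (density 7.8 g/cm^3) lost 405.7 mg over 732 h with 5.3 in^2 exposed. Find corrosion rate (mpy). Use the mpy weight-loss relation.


Apply the mpy weight-loss relation: CR = 534 * W / (D * A * T)
Numerator: 534 * 405.7 = 216643.8
Denominator: 7.8 * 5.3 * 732 = 30260.88
CR = 216643.8 / 30260.88 = 7.1592 mpy

7.1592 mpy


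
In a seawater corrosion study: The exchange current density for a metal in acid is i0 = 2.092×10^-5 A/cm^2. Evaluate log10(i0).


i0 = 2.092×10^-5 A/cm^2
log10(i0) = -4.679

-4.679


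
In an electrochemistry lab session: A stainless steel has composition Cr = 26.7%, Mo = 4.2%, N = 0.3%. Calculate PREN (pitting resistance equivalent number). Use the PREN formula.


Apply the PREN formula: PREN = Cr + 3.3*Mo + 16*N
PREN = 26.7 + 3.3*4.2 + 16*0.3
PREN = 26.7 + 13.86 + 4.8 = 45.36

45.36


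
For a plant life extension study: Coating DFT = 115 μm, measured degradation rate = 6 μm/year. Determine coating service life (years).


Service life = thickness / degradation rate
Life = 115 / 6 = 19.2 years

19.2 years


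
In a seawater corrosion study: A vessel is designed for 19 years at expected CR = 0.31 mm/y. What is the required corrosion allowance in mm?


Corrosion allowance = CR × design life
CA = 0.31 * 19 = 5.89 mm

5.89 mm


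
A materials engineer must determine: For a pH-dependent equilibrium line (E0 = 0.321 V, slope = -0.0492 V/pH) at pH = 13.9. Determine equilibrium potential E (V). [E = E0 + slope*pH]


Apply the Pourbaix line equation: E = E0 + slope*pH
E = 0.321 + (-0.0492)*13.9 = 0.321 + (-0.68388) = -0.36288 V
Rounded to 3 decimal places: E = -0.363 V

-0.363 V


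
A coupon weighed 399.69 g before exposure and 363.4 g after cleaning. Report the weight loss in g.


Weight loss = initial − final
WL = 399.69 − 363.4 = 36.29 g

36.29 g


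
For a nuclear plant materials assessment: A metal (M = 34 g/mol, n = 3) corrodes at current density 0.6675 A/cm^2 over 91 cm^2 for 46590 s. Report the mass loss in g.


Apply Faraday's law: m = i*A*t*M / (n*F)
Total charge passed Q = i*A*t = 0.6675*91*46590 = 2829993.075 C
m = Q*M/(n*F) = 2829993.075*34/(3*96485) = 332.417 g

332.417 g


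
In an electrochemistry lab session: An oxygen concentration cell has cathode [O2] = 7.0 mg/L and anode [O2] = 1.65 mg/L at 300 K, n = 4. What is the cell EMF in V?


Apply the Nernst concentration-cell relation: E = (RT/nF)*ln(C_cathode/C_anode)
RT/nF = 8.314*300/(4*96485) = 0.00646266 V
ln(7.0/1.65) = 1.44513
E = 0.00646266 * 1.44513 = 0.00934 V

0.00934 V


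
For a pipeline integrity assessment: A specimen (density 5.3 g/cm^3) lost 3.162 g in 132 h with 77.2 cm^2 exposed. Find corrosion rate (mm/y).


Apply the mm/y weight-loss relation: CR = 87600 * W / (D * A * T)
Numerator: 87600 * 3.162 = 276991.2
Denominator: 5.3 * 77.2 * 132 = 54009.12
CR = 276991.2 / 54009.12 = 5.128601 mm/y

5.128601 mm/y


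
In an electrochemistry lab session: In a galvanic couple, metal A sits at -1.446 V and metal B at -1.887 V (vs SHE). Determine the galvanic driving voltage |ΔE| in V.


Driving voltage is the absolute potential difference.
|ΔE| = |-1.446 − (-1.887)| = 0.441 V

0.441 V


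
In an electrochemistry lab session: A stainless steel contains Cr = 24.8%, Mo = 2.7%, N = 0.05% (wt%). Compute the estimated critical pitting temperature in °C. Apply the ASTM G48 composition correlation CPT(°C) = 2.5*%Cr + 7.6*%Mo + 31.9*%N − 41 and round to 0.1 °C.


Apply the ASTM G48 empirical CPT estimate: CPT(°C) = 2.5*%Cr + 7.6*%Mo + 31.9*%N − 41
2.5*24.8 = 62; 7.6*2.7 = 20.52; 31.9*0.05 = 1.595
CPT = 62 + 20.52 + 1.595 − 41 = 43.115 °C
Rounded to 0.1 °C: CPT ≈ 43.1 °C

43.1 °C


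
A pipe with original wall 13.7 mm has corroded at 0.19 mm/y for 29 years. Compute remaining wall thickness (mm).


Remaining wall = original − CR × time
t = 13.7 − 0.19*29 = 13.7 − 5.51 = 8.19 mm

8.19 mm


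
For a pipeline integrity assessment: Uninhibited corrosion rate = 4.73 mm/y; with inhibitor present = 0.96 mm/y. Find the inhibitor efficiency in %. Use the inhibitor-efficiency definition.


Apply the inhibitor-efficiency definition: IE = (CR_blank − CR_inh)/CR_blank × 100
IE = (4.73 − 0.96) / 4.73 × 100
IE = 3.77 / 4.73 × 100 = 79.7 %

79.7 %


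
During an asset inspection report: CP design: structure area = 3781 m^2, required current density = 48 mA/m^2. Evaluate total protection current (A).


I = area * current density, then convert mA → A (÷1000)
I = 3781 * 48 / 1000 = 181.49 A

181.49 A


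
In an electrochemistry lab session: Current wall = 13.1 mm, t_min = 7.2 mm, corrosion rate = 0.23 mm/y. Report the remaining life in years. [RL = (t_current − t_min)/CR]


Apply the remaining-life relation: RL = (t_current − t_min) / CR
RL = (13.1 − 7.2) / 0.23 = 5.9 / 0.23 = 25.7 years

25.7 years


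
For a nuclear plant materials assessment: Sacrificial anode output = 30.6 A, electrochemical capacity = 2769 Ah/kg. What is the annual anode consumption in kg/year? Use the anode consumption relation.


Annual consumption = current * hours per year / capacity
Rate = 30.6 * 8760 / 2769 = 96.8 kg/year

96.8 kg/year


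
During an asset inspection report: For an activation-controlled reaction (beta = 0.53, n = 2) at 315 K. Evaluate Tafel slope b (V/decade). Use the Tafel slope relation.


Apply the Tafel slope relation: b = 2.303*R*T/(beta*n*F)
Numerator: 2.303 * 8.314 * 315 = 6031.35
Denominator: 0.53 * 2 * 96485 = 102274.1
b = 6031.35 / 102274.1 = 0.059 V/decade

0.059 V/decade


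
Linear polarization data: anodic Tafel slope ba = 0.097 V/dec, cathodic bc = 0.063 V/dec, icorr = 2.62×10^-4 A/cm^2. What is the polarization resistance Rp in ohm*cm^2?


Apply the Stern-Geary equation: Rp = ba*bc / (2.303*icorr*(ba+bc))
ba*bc = 0.097*0.063 = 0.006111
ba+bc = 0.16; 2.303*icorr*(ba+bc) = 2.303*2.62×10^-4*0.16 = 9.654176×10^-5
Rp = 0.006111 / 9.654176×10^-5 = 63.3 ohm*cm^2

63.3 ohm*cm^2


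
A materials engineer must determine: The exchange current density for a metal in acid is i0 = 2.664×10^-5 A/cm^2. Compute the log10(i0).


i0 = 2.664×10^-5 A/cm^2
log10(i0) = -4.574

-4.574


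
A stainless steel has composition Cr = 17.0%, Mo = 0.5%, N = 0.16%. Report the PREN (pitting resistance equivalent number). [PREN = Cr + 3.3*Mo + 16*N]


Apply the PREN formula: PREN = Cr + 3.3*Mo + 16*N
PREN = 17.0 + 3.3*0.5 + 16*0.16
PREN = 17.0 + 1.65 + 2.56 = 21.21

21.21


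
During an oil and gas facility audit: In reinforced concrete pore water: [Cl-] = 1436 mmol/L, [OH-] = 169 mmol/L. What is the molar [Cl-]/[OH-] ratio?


Threshold parameter = [Cl-] / [OH-] (molar basis; both in mmol/L, so units cancel)
Ratio = 1436 / 169 = 8.5

8.5


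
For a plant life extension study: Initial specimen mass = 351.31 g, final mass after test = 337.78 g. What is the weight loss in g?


Weight loss = initial − final
WL = 351.31 − 337.78 = 13.53 g

13.53 g


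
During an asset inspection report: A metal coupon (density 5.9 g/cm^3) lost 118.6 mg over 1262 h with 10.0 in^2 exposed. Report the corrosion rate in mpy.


Apply the mpy weight-loss relation: CR = 534 * W / (D * A * T)
Numerator: 534 * 118.6 = 63332.4
Denominator: 5.9 * 10.0 * 1262 = 74458.0
CR = 63332.4 / 74458.0 = 0.8506 mpy

0.8506 mpy


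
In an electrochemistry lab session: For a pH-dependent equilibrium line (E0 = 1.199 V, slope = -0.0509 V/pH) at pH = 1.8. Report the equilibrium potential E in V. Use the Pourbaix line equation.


Apply the Pourbaix line equation: E = E0 + slope*pH
E = 1.199 + (-0.0509)*1.8 = 1.199 + (-0.09162) = 1.10738 V
Rounded to 3 decimal places: E = 1.107 V

1.107 V


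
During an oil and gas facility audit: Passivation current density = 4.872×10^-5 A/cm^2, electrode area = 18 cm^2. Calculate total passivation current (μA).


I = i_pass * A, then convert A → μA (×10^6)
I = 4.872×10^-5 * 18 * 10^6 = 876.96 μA

876.96 μA


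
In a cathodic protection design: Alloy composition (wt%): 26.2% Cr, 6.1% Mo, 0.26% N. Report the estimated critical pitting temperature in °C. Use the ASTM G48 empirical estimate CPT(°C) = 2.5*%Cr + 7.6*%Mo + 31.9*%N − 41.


Apply the ASTM G48 empirical CPT estimate: CPT(°C) = 2.5*%Cr + 7.6*%Mo + 31.9*%N − 41
2.5*26.2 = 65.5; 7.6*6.1 = 46.36; 31.9*0.26 = 8.294
CPT = 65.5 + 46.36 + 8.294 − 41 = 79.154 °C
Rounded to 0.1 °C: CPT ≈ 79.2 °C

79.2 °C


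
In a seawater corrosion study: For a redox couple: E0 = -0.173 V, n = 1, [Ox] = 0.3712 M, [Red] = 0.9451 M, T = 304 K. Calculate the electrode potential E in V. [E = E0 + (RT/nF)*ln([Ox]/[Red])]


Apply the Nernst equation: E = E0 + (RT/nF)*ln([Ox]/[Red])
Step 1: RT/nF = 8.314*304/(1*96485) = 0.02619533 V
Step 2: [Ox]/[Red] = 0.3712/0.9451 = 0.392763
Step 3: ln(0.392763) = -0.934549
Step 4: correction = 0.02619533 * -0.934549 = -0.0245 V
E = -0.173 + -0.0245 = -0.1975 V

-0.1975 V


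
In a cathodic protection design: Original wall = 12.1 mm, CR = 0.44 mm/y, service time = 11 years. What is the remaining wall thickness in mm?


Remaining wall = original − CR × time
t = 12.1 − 0.44*11 = 12.1 − 4.84 = 7.26 mm

7.26 mm


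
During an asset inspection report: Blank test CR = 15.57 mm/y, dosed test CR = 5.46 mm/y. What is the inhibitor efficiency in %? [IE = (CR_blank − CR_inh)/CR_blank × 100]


Apply the inhibitor-efficiency definition: IE = (CR_blank − CR_inh)/CR_blank × 100
IE = (15.57 − 5.46) / 15.57 × 100
IE = 10.11 / 15.57 × 100 = 64.9 %

64.9 %


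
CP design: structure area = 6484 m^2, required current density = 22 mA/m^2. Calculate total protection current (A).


I = area * current density, then convert mA → A (÷1000)
I = 6484 * 22 / 1000 = 142.65 A

142.65 A


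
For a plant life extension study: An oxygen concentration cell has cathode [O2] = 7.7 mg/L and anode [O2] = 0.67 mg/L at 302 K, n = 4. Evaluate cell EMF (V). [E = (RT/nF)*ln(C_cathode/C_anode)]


Apply the Nernst concentration-cell relation: E = (RT/nF)*ln(C_cathode/C_anode)
RT/nF = 8.314*302/(4*96485) = 0.00650575 V
ln(7.7/0.67) = 2.4417
E = 0.00650575 * 2.4417 = 0.01589 V

0.01589 V


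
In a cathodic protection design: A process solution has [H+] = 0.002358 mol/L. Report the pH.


pH = −log10[H+]
pH = −log10(0.002358) = 2.63

2.63


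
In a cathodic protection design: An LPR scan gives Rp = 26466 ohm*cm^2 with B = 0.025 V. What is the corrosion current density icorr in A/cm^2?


Apply the Stern-Geary relation: icorr = B / Rp
icorr = 0.025 / 26466 = 9.446×10^-7 A/cm^2

9.446×10^-7 A/cm^2


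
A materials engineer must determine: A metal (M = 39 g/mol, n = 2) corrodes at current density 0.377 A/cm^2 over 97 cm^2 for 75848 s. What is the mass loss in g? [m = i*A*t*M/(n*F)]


Apply Faraday's law: m = i*A*t*M / (n*F)
Total charge passed Q = i*A*t = 0.377*97*75848 = 2773685.512 C
m = Q*M/(n*F) = 2773685.512*39/(2*96485) = 560.573 g

560.573 g


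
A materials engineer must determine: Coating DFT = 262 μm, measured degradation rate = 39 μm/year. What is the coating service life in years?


Service life = thickness / degradation rate
Life = 262 / 39 = 6.7 years

6.7 years


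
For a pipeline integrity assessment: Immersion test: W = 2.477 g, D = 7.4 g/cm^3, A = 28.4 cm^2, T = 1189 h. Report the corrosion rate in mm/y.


Apply the mm/y weight-loss relation: CR = 87600 * W / (D * A * T)
Numerator: 87600 * 2.477 = 216985.2
Denominator: 7.4 * 28.4 * 1189 = 249880.24
CR = 216985.2 / 249880.24 = 0.86836 mm/y

0.86836 mm/y


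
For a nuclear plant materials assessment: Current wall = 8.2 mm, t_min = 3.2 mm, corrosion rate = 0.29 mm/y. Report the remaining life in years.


Apply the remaining-life relation: RL = (t_current − t_min) / CR
RL = (8.2 − 3.2) / 0.29 = 5.0 / 0.29 = 17.2 years

17.2 years


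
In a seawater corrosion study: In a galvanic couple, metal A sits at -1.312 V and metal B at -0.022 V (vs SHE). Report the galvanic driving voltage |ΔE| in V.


Driving voltage is the absolute potential difference.
|ΔE| = |-1.312 − (-0.022)| = 1.29 V

1.29 V


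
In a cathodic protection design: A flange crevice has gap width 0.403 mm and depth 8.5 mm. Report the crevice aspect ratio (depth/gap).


Aspect ratio = depth / gap
Ratio = 8.5 / 0.403 = 21.1

21.1


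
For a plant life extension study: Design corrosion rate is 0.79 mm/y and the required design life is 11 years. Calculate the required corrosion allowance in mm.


Corrosion allowance = CR × design life
CA = 0.79 * 11 = 8.69 mm

8.69 mm


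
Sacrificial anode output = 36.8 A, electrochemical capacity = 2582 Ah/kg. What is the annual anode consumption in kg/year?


Annual consumption = current * hours per year / capacity
Rate = 36.8 * 8760 / 2582 = 124.9 kg/year

124.9 kg/year


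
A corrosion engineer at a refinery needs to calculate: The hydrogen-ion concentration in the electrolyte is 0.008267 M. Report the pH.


pH = −log10[H+]
pH = −log10(0.008267) = 2.08

2.08


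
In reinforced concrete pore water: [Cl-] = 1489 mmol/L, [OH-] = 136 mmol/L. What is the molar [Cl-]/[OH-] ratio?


Threshold parameter = [Cl-] / [OH-] (molar basis; both in mmol/L, so units cancel)
Ratio = 1489 / 136 = 10.95

10.95


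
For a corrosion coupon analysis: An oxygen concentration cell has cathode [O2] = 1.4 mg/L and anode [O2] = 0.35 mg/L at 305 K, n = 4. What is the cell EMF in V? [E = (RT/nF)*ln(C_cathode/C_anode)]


Apply the Nernst concentration-cell relation: E = (RT/nF)*ln(C_cathode/C_anode)
RT/nF = 8.314*305/(4*96485) = 0.00657037 V
ln(1.4/0.35) = 1.38629
E = 0.00657037 * 1.38629 = 0.00911 V

0.00911 V


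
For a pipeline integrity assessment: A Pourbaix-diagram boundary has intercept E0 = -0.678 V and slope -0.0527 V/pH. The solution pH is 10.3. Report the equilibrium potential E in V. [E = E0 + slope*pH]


Apply the Pourbaix line equation: E = E0 + slope*pH
E = -0.678 + (-0.0527)*10.3 = -0.678 + (-0.54281) = -1.22081 V
Rounded to 3 decimal places: E = -1.221 V

-1.221 V


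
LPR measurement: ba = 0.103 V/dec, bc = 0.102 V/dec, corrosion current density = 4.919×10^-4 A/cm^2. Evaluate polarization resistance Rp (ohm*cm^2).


Apply the Stern-Geary equation: Rp = ba*bc / (2.303*icorr*(ba+bc))
ba*bc = 0.103*0.102 = 0.010506
ba+bc = 0.205; 2.303*icorr*(ba+bc) = 2.303*4.919×10^-4*0.205 = 2.3223337×10^-4
Rp = 0.010506 / 2.3223337×10^-4 = 45.24 ohm*cm^2

45.24 ohm*cm^2


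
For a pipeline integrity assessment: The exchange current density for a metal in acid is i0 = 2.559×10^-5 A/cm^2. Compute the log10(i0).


i0 = 2.559×10^-5 A/cm^2
log10(i0) = -4.592

-4.592


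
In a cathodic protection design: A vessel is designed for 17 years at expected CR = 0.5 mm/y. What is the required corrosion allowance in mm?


Corrosion allowance = CR × design life
CA = 0.5 * 17 = 8.5 mm

8.5 mm


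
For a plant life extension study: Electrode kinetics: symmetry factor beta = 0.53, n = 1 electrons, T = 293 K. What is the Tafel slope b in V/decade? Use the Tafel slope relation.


Apply the Tafel slope relation: b = 2.303*R*T/(beta*n*F)
Numerator: 2.303 * 8.314 * 293 = 5610.11
Denominator: 0.53 * 1 * 96485 = 51137.05
b = 5610.11 / 51137.05 = 0.1097 V/decade

0.1097 V/decade


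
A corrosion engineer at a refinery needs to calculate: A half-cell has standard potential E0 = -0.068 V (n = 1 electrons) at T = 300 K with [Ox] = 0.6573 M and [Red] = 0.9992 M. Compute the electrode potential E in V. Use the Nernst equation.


Apply the Nernst equation: E = E0 + (RT/nF)*ln([Ox]/[Red])
Step 1: RT/nF = 8.314*300/(1*96485) = 0.02585065 V
Step 2: [Ox]/[Red] = 0.6573/0.9992 = 0.657826
Step 3: ln(0.657826) = -0.418815
Step 4: correction = 0.02585065 * -0.418815 = -0.011 V
E = -0.068 + -0.011 = -0.079 V

-0.079 V


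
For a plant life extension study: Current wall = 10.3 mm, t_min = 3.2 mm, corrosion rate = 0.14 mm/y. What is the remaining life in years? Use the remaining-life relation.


Apply the remaining-life relation: RL = (t_current − t_min) / CR
RL = (10.3 − 3.2) / 0.14 = 7.1 / 0.14 = 50.7 years

50.7 years


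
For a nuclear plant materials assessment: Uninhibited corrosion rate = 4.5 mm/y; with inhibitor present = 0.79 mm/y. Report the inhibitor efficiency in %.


Apply the inhibitor-efficiency definition: IE = (CR_blank − CR_inh)/CR_blank × 100
IE = (4.5 − 0.79) / 4.5 × 100
IE = 3.71 / 4.5 × 100 = 82.4 %

82.4 %


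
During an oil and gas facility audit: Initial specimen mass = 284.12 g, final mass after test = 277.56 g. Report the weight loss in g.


Weight loss = initial − final
WL = 284.12 − 277.56 = 6.56 g

6.56 g


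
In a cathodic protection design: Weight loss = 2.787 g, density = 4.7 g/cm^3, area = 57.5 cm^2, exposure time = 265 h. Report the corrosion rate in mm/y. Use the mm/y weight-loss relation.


Apply the mm/y weight-loss relation: CR = 87600 * W / (D * A * T)
Numerator: 87600 * 2.787 = 244141.2
Denominator: 4.7 * 57.5 * 265 = 71616.25
CR = 244141.2 / 71616.25 = 3.40902 mm/y

3.40902 mm/y


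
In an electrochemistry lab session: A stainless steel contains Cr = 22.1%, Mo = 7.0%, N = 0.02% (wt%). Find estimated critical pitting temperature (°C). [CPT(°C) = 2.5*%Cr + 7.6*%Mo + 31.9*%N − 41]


Apply the ASTM G48 empirical CPT estimate: CPT(°C) = 2.5*%Cr + 7.6*%Mo + 31.9*%N − 41
2.5*22.1 = 55.25; 7.6*7.0 = 53.2; 31.9*0.02 = 0.638
CPT = 55.25 + 53.2 + 0.638 − 41 = 68.088 °C
Rounded to 0.1 °C: CPT ≈ 68.1 °C

68.1 °C


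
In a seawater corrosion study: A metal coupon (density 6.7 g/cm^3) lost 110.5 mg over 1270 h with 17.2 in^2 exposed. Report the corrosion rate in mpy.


Apply the mpy weight-loss relation: CR = 534 * W / (D * A * T)
Numerator: 534 * 110.5 = 59007.0
Denominator: 6.7 * 17.2 * 1270 = 146354.8
CR = 59007.0 / 146354.8 = 0.403 mpy

0.403 mpy


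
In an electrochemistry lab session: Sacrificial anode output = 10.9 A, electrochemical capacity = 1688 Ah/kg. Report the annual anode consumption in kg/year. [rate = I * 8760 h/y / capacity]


Annual consumption = current * hours per year / capacity
Rate = 10.9 * 8760 / 1688 = 56.6 kg/year

56.6 kg/year


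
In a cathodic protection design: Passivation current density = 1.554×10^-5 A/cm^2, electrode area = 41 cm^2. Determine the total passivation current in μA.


I = i_pass * A, then convert A → μA (×10^6)
I = 1.554×10^-5 * 41 * 10^6 = 637.14 μA

637.14 μA


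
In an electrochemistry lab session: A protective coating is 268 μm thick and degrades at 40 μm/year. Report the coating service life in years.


Service life = thickness / degradation rate
Life = 268 / 40 = 6.7 years

6.7 years


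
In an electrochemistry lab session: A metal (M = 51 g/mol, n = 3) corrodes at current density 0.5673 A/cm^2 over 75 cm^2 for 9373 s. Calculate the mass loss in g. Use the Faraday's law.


Apply Faraday's law: m = i*A*t*M / (n*F)
Total charge passed Q = i*A*t = 0.5673*75*9373 = 398797.7175 C
m = Q*M/(n*F) = 398797.7175*51/(3*96485) = 70.265 g

70.265 g


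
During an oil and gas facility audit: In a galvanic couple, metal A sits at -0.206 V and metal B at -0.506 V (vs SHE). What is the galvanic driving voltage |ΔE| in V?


Driving voltage is the absolute potential difference.
|ΔE| = |-0.206 − (-0.506)| = 0.3 V

0.3 V


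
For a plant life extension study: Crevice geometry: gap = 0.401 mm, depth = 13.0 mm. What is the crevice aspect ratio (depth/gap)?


Aspect ratio = depth / gap
Ratio = 13.0 / 0.401 = 32.4

32.4


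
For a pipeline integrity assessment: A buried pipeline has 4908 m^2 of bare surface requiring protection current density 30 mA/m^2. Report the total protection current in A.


I = area * current density, then convert mA → A (÷1000)
I = 4908 * 30 / 1000 = 147.24 A

147.24 A


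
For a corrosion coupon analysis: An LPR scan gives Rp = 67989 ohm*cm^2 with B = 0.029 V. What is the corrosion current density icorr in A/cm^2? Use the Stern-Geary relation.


Apply the Stern-Geary relation: icorr = B / Rp
icorr = 0.029 / 67989 = 4.265×10^-7 A/cm^2

4.265×10^-7 A/cm^2


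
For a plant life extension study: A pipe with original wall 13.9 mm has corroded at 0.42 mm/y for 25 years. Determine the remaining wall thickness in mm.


Remaining wall = original − CR × time
t = 13.9 − 0.42*25 = 13.9 − 10.5 = 3.4 mm

3.4 mm


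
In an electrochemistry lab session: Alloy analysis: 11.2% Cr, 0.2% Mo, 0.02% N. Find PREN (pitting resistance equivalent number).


Apply the PREN formula: PREN = Cr + 3.3*Mo + 16*N
PREN = 11.2 + 3.3*0.2 + 16*0.02
PREN = 11.2 + 0.66 + 0.32 = 12.18

12.18


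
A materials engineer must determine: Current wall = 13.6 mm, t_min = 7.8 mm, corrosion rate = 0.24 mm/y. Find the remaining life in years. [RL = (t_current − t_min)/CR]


Apply the remaining-life relation: RL = (t_current − t_min) / CR
RL = (13.6 − 7.8) / 0.24 = 5.8 / 0.24 = 24.2 years

24.2 years


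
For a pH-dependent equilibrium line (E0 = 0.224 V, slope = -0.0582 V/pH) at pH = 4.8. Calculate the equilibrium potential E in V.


Apply the Pourbaix line equation: E = E0 + slope*pH
E = 0.224 + (-0.0582)*4.8 = 0.224 + (-0.27936) = -0.05536 V
Rounded to 4 decimal places: E = -0.0554 V

-0.0554 V


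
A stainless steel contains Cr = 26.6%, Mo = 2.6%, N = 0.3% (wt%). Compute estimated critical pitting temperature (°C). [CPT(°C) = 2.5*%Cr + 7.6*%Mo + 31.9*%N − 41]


Apply the ASTM G48 empirical CPT estimate: CPT(°C) = 2.5*%Cr + 7.6*%Mo + 31.9*%N − 41
2.5*26.6 = 66.5; 7.6*2.6 = 19.76; 31.9*0.3 = 9.57
CPT = 66.5 + 19.76 + 9.57 − 41 = 54.83 °C
Rounded to 0.1 °C: CPT ≈ 54.8 °C

54.8 °C


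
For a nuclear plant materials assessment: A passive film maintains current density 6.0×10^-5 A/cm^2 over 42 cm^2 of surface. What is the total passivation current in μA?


I = i_pass * A, then convert A → μA (×10^6)
I = 6.0×10^-5 * 42 * 10^6 = 2520.0 μA

2520.0 μA


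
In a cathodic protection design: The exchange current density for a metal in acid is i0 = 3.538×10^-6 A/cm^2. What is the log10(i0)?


i0 = 3.538×10^-6 A/cm^2
log10(i0) = -5.451

-5.451


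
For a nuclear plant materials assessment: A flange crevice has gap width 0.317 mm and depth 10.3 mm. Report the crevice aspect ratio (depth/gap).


Aspect ratio = depth / gap
Ratio = 10.3 / 0.317 = 32.5

32.5


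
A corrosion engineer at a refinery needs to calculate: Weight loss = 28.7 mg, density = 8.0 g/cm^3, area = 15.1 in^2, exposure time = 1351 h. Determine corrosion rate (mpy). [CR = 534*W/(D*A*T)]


Apply the mpy weight-loss relation: CR = 534 * W / (D * A * T)
Numerator: 534 * 28.7 = 15325.8
Denominator: 8.0 * 15.1 * 1351 = 163200.8
CR = 15325.8 / 163200.8 = 0.0939 mpy

0.0939 mpy


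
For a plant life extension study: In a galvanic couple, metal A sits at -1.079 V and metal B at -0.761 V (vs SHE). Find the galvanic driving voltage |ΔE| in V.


Driving voltage is the absolute potential difference.
|ΔE| = |-1.079 − (-0.761)| = 0.318 V

0.318 V


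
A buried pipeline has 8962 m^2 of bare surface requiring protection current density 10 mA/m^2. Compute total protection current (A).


I = area * current density, then convert mA → A (÷1000)
I = 8962 * 10 / 1000 = 89.62 A

89.62 A


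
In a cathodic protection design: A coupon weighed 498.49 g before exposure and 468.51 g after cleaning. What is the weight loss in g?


Weight loss = initial − final
WL = 498.49 − 468.51 = 29.98 g

29.98 g


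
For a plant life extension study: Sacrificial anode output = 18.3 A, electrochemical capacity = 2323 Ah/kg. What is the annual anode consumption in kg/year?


Annual consumption = current * hours per year / capacity
Rate = 18.3 * 8760 / 2323 = 69.0 kg/year

69.0 kg/year


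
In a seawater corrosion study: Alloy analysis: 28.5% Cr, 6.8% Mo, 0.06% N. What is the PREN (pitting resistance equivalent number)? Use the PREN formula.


Apply the PREN formula: PREN = Cr + 3.3*Mo + 16*N
PREN = 28.5 + 3.3*6.8 + 16*0.06
PREN = 28.5 + 22.44 + 0.96 = 51.9

51.9


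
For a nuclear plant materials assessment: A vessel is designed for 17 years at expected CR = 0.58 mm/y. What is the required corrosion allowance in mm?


Corrosion allowance = CR × design life
CA = 0.58 * 17 = 9.86 mm

9.86 mm


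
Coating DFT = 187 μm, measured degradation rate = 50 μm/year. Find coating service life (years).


Service life = thickness / degradation rate
Life = 187 / 50 = 3.7 years

3.7 years


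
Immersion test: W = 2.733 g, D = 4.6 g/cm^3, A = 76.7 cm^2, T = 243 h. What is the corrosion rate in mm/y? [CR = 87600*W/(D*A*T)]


Apply the mm/y weight-loss relation: CR = 87600 * W / (D * A * T)
Numerator: 87600 * 2.733 = 239410.8
Denominator: 4.6 * 76.7 * 243 = 85735.26
CR = 239410.8 / 85735.26 = 2.792443 mm/y

2.792443 mm/y


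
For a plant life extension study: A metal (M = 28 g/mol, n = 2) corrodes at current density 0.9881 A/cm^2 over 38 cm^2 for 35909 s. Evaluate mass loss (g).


Apply Faraday's law: m = i*A*t*M / (n*F)
Total charge passed Q = i*A*t = 0.9881*38*35909 = 1348303.9502 C
m = Q*M/(n*F) = 1348303.9502*28/(2*96485) = 195.63927 g

195.63927 g


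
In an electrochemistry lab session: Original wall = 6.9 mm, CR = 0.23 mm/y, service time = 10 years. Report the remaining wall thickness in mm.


Remaining wall = original − CR × time
t = 6.9 − 0.23*10 = 6.9 − 2.3 = 4.6 mm

4.6 mm


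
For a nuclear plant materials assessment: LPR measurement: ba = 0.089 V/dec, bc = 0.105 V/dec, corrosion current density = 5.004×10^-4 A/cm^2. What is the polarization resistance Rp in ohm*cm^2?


Apply the Stern-Geary equation: Rp = ba*bc / (2.303*icorr*(ba+bc))
ba*bc = 0.089*0.105 = 0.009345
ba+bc = 0.194; 2.303*icorr*(ba+bc) = 2.303*5.004×10^-4*0.194 = 2.2356971×10^-4
Rp = 0.009345 / 2.2356971×10^-4 = 41.8 ohm*cm^2

41.8 ohm*cm^2


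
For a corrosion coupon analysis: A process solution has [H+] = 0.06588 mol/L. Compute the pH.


pH = −log10[H+]
pH = −log10(0.06588) = 1.18

1.18


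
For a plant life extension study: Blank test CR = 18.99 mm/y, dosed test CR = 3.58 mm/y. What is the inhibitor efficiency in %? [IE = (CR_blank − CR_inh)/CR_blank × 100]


Apply the inhibitor-efficiency definition: IE = (CR_blank − CR_inh)/CR_blank × 100
IE = (18.99 − 3.58) / 18.99 × 100
IE = 15.41 / 18.99 × 100 = 81.1 %

81.1 %


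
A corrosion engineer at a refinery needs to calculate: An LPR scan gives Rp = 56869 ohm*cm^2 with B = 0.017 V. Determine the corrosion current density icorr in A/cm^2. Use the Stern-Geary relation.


Apply the Stern-Geary relation: icorr = B / Rp
icorr = 0.017 / 56869 = 2.989×10^-7 A/cm^2

2.989×10^-7 A/cm^2


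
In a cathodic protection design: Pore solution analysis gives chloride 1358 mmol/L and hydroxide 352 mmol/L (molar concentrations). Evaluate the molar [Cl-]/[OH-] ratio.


Threshold parameter = [Cl-] / [OH-] (molar basis; both in mmol/L, so units cancel)
Ratio = 1358 / 352 = 3.86

3.86


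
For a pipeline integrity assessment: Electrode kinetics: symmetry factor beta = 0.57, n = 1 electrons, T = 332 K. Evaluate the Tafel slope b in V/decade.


Apply the Tafel slope relation: b = 2.303*R*T/(beta*n*F)
Numerator: 2.303 * 8.314 * 332 = 6356.85
Denominator: 0.57 * 1 * 96485 = 54996.45
b = 6356.85 / 54996.45 = 0.1156 V/decade

0.1156 V/decade
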